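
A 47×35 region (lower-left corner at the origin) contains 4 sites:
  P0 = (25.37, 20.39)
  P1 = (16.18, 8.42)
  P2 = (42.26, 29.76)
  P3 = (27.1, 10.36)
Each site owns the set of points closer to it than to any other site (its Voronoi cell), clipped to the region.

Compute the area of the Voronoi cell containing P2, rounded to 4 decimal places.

1. box [0,47]×[0,35]: [(0, 0) (47, 0) (47, 35) (0, 35)]
2. ⊥bis P2·P0 via (33.815,25.075): [(47, 1.3082) (47, 35) (28.3089, 35)]  |A|=314.8674
3. ⊥bis P2·P1 via (29.22,19.09): [(47, 1.3082) (47, 35) (28.3089, 35)]  |A|=314.8674
4. ⊥bis P2·P3 via (34.68,20.06): [(38.0643, 17.4154) (47, 10.4326) (47, 35) (28.3089, 35)]  |A|=274.101
5. canonical 4-gon: [(38.0643, 17.4154) (47, 10.4326) (47, 35) (28.3089, 35)]
6. shoelace: 274.101

Area of P2's cell: 274.1010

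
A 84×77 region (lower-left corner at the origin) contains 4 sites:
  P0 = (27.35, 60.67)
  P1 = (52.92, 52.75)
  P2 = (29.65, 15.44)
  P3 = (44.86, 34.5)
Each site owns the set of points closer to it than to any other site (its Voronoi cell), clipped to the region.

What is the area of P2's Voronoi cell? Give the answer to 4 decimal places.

Area of P2's cell: 1681.8666

1. box [0,84]×[0,77]: [(0, 0) (84, 0) (84, 77) (0, 77)]
2. ⊥bis P2·P0 via (28.5,38.055): [(0, 36.6057) (0, 0) (84, 0) (84, 40.8772)]  |A|=3254.2853
3. ⊥bis P2·P1 via (41.285,34.095): [(34.4506, 38.3576) (0, 36.6057) (0, 0) (84, 0) (84, 7.4539)]  |A|=2426.2323
4. ⊥bis P2·P3 via (37.255,24.97): [(21.3157, 37.6897) (0, 36.6057) (0, 0) (68.5455, 0)]  |A|=1681.8666
5. canonical 4-gon: [(21.3157, 37.6897) (0, 36.6057) (0, 0) (68.5455, 0)]
6. shoelace: 1681.8666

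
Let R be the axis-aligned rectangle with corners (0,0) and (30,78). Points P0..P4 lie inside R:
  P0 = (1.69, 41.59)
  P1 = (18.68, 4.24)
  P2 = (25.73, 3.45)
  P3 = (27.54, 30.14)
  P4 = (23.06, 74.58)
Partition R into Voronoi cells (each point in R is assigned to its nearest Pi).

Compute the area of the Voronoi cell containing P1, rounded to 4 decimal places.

Area of P1's cell: 453.0193

1. box [0,30]×[0,78]: [(0, 0) (30, 0) (30, 78) (0, 78)]
2. ⊥bis P1·P0 via (10.185,22.915): [(0, 18.282) (0, 0) (30, 0) (30, 31.9286)]  |A|=753.1583
3. ⊥bis P1·P2 via (22.205,3.845): [(25.1023, 29.7007) (0, 18.282) (0, 0) (21.7741, 0)]  |A|=552.8133
4. ⊥bis P1·P3 via (23.11,17.19): [(23.6786, 16.9955) (8.5494, 22.171) (0, 18.282) (0, 0) (21.7741, 0)]  |A|=453.0193
5. ⊥bis P1·P4 via (20.87,39.41): [(23.6786, 16.9955) (8.5494, 22.171) (0, 18.282) (0, 0) (21.7741, 0)]  |A|=453.0193
6. canonical 5-gon: [(23.6786, 16.9955) (8.5494, 22.171) (0, 18.282) (0, 0) (21.7741, 0)]
7. shoelace: 453.0193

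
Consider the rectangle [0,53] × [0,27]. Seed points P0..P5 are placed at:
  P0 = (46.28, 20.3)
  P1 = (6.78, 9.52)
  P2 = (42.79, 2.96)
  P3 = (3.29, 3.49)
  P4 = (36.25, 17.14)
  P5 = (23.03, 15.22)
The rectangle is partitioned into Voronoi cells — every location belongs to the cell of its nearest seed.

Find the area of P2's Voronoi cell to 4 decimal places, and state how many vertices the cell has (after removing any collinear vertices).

1. box [0,53]×[0,27]: [(0, 0) (53, 0) (53, 27) (0, 27)]
2. ⊥bis P2·P0 via (44.535,11.63): [(0, 20.5935) (0, 0) (53, 0) (53, 9.9263)]  |A|=808.7737
3. ⊥bis P2·P1 via (24.785,6.24): [(26.4307, 15.2738) (23.6482, 0) (53, 0) (53, 9.9263)]  |A|=356.0237
4. ⊥bis P2·P3 via (23.04,3.225): [(26.4307, 15.2738) (23.6482, 0) (53, 0) (53, 9.9263)]  |A|=356.0237
5. ⊥bis P2·P4 via (39.52,10.05): [(43.4286, 11.8527) (24.1911, 2.9801) (23.6482, 0) (53, 0) (53, 9.9263)]  |A|=247.7094
6. ⊥bis P2·P5 via (32.91,9.09): [(43.4286, 11.8527) (31.0947, 6.1641) (27.2702, 0) (53, 0) (53, 9.9263)]  |A|=227.1241
7. canonical 5-gon: [(43.4286, 11.8527) (31.0947, 6.1641) (27.2702, 0) (53, 0) (53, 9.9263)]
8. shoelace: 227.1241

Area of P2's cell: 227.1241 (5 vertices)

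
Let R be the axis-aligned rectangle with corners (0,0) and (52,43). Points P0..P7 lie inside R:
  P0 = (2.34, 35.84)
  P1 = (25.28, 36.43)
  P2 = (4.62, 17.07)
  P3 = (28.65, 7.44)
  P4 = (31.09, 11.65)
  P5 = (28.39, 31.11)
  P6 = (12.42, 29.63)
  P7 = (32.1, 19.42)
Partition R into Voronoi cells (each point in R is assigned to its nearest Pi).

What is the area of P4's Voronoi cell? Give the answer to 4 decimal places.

Area of P4's cell: 280.0835

1. box [0,52]×[0,43]: [(0, 0) (52, 0) (52, 43) (0, 43)]
2. ⊥bis P4·P0 via (16.715,23.745): [(0, 3.8791) (0, 0) (52, 0) (52, 43) (32.916, 43)]  |A|=1592.1483
3. ⊥bis P4·P1 via (28.185,24.04): [(14.2054, 20.7623) (0, 3.8791) (0, 0) (52, 0) (52, 29.6237)]  |A|=1127.1807
4. ⊥bis P4·P2 via (17.855,14.36): [(19.4161, 21.984) (14.9146, 0) (52, 0) (52, 29.6237)]  |A|=890.2711
5. ⊥bis P4·P3 via (29.87,9.545): [(19.4161, 21.984) (18.2483, 16.2806) (46.339, 0) (52, 0) (52, 29.6237)]  |A|=634.4666
6. ⊥bis P4·P5 via (29.74,21.38): [(18.9869, 19.8881) (18.2483, 16.2806) (46.339, 0) (52, 0) (52, 24.4685)]  |A|=516.8633
7. ⊥bis P4·P6 via (21.755,20.64): [(21.3461, 20.2154) (18.435, 17.1926) (18.2483, 16.2806) (46.339, 0) (52, 0) (52, 24.4685)]  |A|=513.7741
8. ⊥bis P4·P7 via (31.595,15.535): [(18.4804, 17.2397) (18.435, 17.1926) (18.2483, 16.2806) (46.339, 0) (52, 0) (52, 12.8826)]  |A|=280.0835
9. canonical 6-gon: [(18.4804, 17.2397) (18.435, 17.1926) (18.2483, 16.2806) (46.339, 0) (52, 0) (52, 12.8826)]
10. shoelace: 280.0835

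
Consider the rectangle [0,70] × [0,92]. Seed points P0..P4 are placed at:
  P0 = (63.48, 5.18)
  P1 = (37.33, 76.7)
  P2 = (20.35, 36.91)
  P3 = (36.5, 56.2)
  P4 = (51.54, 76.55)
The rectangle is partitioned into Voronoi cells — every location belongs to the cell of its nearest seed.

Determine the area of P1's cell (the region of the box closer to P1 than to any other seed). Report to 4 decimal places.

Area of P1's cell: 1107.7759

1. box [0,70]×[0,92]: [(0, 0) (70, 0) (70, 92) (0, 92)]
2. ⊥bis P1·P0 via (50.405,40.94): [(0, 22.5103) (70, 48.1046) (70, 92) (0, 92)]  |A|=3968.4793
3. ⊥bis P1·P2 via (28.84,56.805): [(0, 69.1122) (58.8131, 44.0143) (70, 48.1046) (70, 92) (0, 92)]  |A|=2598.079
4. ⊥bis P1·P3 via (36.915,66.45): [(0, 69.1122) (3.0229, 67.8222) (70, 65.1105) (70, 92) (0, 92)]  |A|=1781.3079
5. ⊥bis P1·P4 via (44.435,76.625): [(0, 69.1122) (3.0229, 67.8222) (44.3244, 66.15) (44.5973, 92) (0, 92)]  |A|=1107.7759
6. canonical 5-gon: [(0, 69.1122) (3.0229, 67.8222) (44.3244, 66.15) (44.5973, 92) (0, 92)]
7. shoelace: 1107.7759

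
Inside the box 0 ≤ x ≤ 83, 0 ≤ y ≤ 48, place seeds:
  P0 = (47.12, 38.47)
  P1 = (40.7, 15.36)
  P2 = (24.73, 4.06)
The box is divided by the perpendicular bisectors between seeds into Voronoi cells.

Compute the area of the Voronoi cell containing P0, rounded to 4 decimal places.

Area of P0's cell: 1653.5170

1. box [0,83]×[0,48]: [(0, 0) (83, 0) (83, 48) (0, 48)]
2. ⊥bis P0·P1 via (43.91,26.915): [(0, 39.1133) (83, 16.0557) (83, 48) (0, 48)]  |A|=1694.4863
3. ⊥bis P0·P2 via (35.925,21.265): [(0, 44.6408) (14.8238, 34.9952) (83, 16.0557) (83, 48) (0, 48)]  |A|=1653.517
4. canonical 5-gon: [(0, 44.6408) (14.8238, 34.9952) (83, 16.0557) (83, 48) (0, 48)]
5. shoelace: 1653.517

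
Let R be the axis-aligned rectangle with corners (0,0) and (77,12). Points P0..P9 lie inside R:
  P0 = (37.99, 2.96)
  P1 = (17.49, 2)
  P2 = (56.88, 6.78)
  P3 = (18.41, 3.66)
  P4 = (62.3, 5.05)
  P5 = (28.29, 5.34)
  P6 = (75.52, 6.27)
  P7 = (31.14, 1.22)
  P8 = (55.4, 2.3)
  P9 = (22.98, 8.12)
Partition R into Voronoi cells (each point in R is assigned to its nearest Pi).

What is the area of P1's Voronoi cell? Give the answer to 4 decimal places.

1. box [0,77]×[0,12]: [(0, 0) (77, 0) (77, 12) (0, 12)]
2. ⊥bis P1·P0 via (27.74,2.48): [(0, 0) (27.8561, 0) (27.2942, 12) (0, 12)]  |A|=330.9019
3. ⊥bis P1·P2 via (37.185,4.39): [(0, 0) (27.8561, 0) (27.2942, 12) (0, 12)]  |A|=330.9019
4. ⊥bis P1·P3 via (17.95,2.83): [(0, 0) (23.0563, 0) (1.4041, 12) (0, 12)]  |A|=146.7626
5. ⊥bis P1·P4 via (39.895,3.525): [(0, 0) (23.0563, 0) (1.4041, 12) (0, 12)]  |A|=146.7626
6. ⊥bis P1·P5 via (22.89,3.67): [(0, 0) (23.0563, 0) (1.4041, 12) (0, 12)]  |A|=146.7626
7. ⊥bis P1·P6 via (46.505,4.135): [(0, 0) (23.0563, 0) (1.4041, 12) (0, 12)]  |A|=146.7626
8. ⊥bis P1·P7 via (24.315,1.61): [(0, 0) (23.0563, 0) (1.4041, 12) (0, 12)]  |A|=146.7626
9. ⊥bis P1·P8 via (36.445,2.15): [(0, 0) (23.0563, 0) (1.4041, 12) (0, 12)]  |A|=146.7626
10. ⊥bis P1·P9 via (20.235,5.06): [(0, 0) (23.0563, 0) (1.4041, 12) (0, 12)]  |A|=146.7626
11. canonical 4-gon: [(0, 0) (23.0563, 0) (1.4041, 12) (0, 12)]
12. shoelace: 146.7626

Area of P1's cell: 146.7626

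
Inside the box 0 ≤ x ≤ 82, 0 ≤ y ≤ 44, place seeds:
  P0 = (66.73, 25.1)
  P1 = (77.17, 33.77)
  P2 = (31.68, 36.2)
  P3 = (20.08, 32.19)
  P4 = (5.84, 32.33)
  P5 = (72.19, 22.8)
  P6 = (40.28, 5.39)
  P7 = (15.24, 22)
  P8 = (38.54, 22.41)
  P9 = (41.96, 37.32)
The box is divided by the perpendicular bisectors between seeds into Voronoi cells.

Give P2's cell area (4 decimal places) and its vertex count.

Area of P2's cell: 183.9828 (4 vertices)

1. box [0,82]×[0,44]: [(0, 0) (82, 0) (82, 44) (0, 44)]
2. ⊥bis P2·P0 via (49.205,30.65): [(0, 0) (39.4984, 0) (53.4328, 44) (0, 44)]  |A|=2044.4876
3. ⊥bis P2·P1 via (54.425,34.985): [(0, 0) (39.4984, 0) (53.4328, 44) (0, 44)]  |A|=2044.4876
4. ⊥bis P2·P3 via (25.88,34.195): [(37.7009, 0) (39.4984, 0) (53.4328, 44) (22.4905, 44)]  |A|=720.2775
5. ⊥bis P2·P4 via (18.76,34.265): [(37.7009, 0) (39.4984, 0) (53.4328, 44) (22.4905, 44)]  |A|=720.2775
6. ⊥bis P2·P5 via (51.935,29.5): [(37.7009, 0) (39.4984, 0) (53.4328, 44) (22.4905, 44)]  |A|=720.2775
7. ⊥bis P2·P6 via (35.98,20.795): [(30.9934, 19.4031) (47.0638, 23.8888) (53.4328, 44) (22.4905, 44)]  |A|=527.8549
8. ⊥bis P2·P7 via (23.46,29.1): [(30.4314, 21.0289) (31.6721, 19.5925) (47.0638, 23.8888) (53.4328, 44) (22.4905, 44)]  |A|=527.25
9. ⊥bis P2·P8 via (35.11,29.305): [(28.6767, 26.1047) (51.3352, 37.3764) (53.4328, 44) (22.4905, 44)]  |A|=340.0792
10. ⊥bis P2·P9 via (36.82,36.76): [(28.6767, 26.1047) (37.5025, 30.4952) (36.0312, 44) (22.4905, 44)]  |A|=183.9828
11. canonical 4-gon: [(28.6767, 26.1047) (37.5025, 30.4952) (36.0312, 44) (22.4905, 44)]
12. shoelace: 183.9828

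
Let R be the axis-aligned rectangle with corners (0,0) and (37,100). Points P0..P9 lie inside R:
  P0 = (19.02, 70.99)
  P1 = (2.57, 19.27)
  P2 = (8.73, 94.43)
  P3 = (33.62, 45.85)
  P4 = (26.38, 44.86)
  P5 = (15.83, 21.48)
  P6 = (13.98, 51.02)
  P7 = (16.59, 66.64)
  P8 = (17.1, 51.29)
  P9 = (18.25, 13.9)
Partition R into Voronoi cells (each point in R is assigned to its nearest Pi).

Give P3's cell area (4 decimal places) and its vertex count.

Area of P3's cell: 241.9410 (6 vertices)

1. box [0,37]×[0,100]: [(0, 0) (37, 0) (37, 100) (0, 100)]
2. ⊥bis P3·P0 via (26.32,58.42): [(0, 43.1347) (0, 0) (37, 0) (37, 64.6224)]  |A|=1993.5064
3. ⊥bis P3·P1 via (18.095,32.56): [(6.0399, 46.6424) (37, 10.4757) (37, 64.6224)]  |A|=838.1924
4. ⊥bis P3·P2 via (21.175,70.14): [(6.0399, 46.6424) (37, 10.4757) (37, 64.6224)]  |A|=838.1924
5. ⊥bis P3·P4 via (30,45.355): [(28.0742, 59.4387) (34.3454, 13.5768) (37, 10.4757) (37, 64.6224)]  |A|=292.8013
6. ⊥bis P3·P5 via (24.725,33.665): [(28.0742, 59.4387) (32.3607, 28.091) (37, 24.7043) (37, 64.6224)]  |A|=243.6082
7. ⊥bis P3·P6 via (23.8,48.435): [(28.0742, 59.4387) (32.3607, 28.091) (37, 24.7043) (37, 64.6224)]  |A|=243.6082
8. ⊥bis P3·P7 via (25.105,56.245): [(31.2687, 61.2939) (28.1678, 58.7539) (32.3607, 28.091) (37, 24.7043) (37, 64.6224)]  |A|=242.4275
9. ⊥bis P3·P8 via (25.36,48.57): [(31.2687, 61.2939) (28.9151, 59.366) (28.3279, 57.583) (32.3607, 28.091) (37, 24.7043) (37, 64.6224)]  |A|=241.941
10. ⊥bis P3·P9 via (25.935,29.875): [(31.2687, 61.2939) (28.9151, 59.366) (28.3279, 57.583) (32.3607, 28.091) (37, 24.7043) (37, 64.6224)]  |A|=241.941
11. canonical 6-gon: [(31.2687, 61.2939) (28.9151, 59.366) (28.3279, 57.583) (32.3607, 28.091) (37, 24.7043) (37, 64.6224)]
12. shoelace: 241.941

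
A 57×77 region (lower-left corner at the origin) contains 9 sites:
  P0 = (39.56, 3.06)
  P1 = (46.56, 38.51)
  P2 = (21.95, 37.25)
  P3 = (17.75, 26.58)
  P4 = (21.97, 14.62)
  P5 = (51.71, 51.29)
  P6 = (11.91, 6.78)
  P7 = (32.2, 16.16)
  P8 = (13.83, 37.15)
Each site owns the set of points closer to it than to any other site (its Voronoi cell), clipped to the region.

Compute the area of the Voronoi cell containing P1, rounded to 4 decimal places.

1. box [0,57]×[0,77]: [(0, 0) (57, 0) (57, 77) (0, 77)]
2. ⊥bis P1·P0 via (43.06,20.785): [(0, 29.2877) (57, 18.0324) (57, 77) (0, 77)]  |A|=3040.378
3. ⊥bis P1·P2 via (34.255,37.88): [(35.0493, 22.3668) (57, 18.0324) (57, 77) (32.2521, 77)]  |A|=1323.2196
4. ⊥bis P1·P3 via (32.155,32.545): [(34.863, 26.0055) (36.4873, 22.0829) (57, 18.0324) (57, 77) (32.2521, 77)]  |A|=1320.6298
5. ⊥bis P1·P4 via (34.265,26.565): [(34.863, 26.0055) (34.9034, 25.9079) (39.1257, 21.5619) (57, 18.0324) (57, 77) (32.2521, 77)]  |A|=1315.9963
6. ⊥bis P1·P5 via (49.135,44.9): [(33.5745, 51.1704) (34.863, 26.0055) (34.9034, 25.9079) (39.1257, 21.5619) (57, 18.0324) (57, 41.7306)]  |A|=583.2822
7. ⊥bis P1·P6 via (29.235,22.645): [(33.5745, 51.1704) (34.863, 26.0055) (34.9034, 25.9079) (39.1257, 21.5619) (57, 18.0324) (57, 41.7306)]  |A|=583.2822
8. ⊥bis P1·P7 via (39.38,27.335): [(33.5745, 51.1704) (34.6389, 30.3812) (52.4649, 18.9279) (57, 18.0324) (57, 41.7306)]  |A|=521.4236
9. ⊥bis P1·P8 via (30.195,37.83): [(33.5745, 51.1704) (34.6389, 30.3812) (52.4649, 18.9279) (57, 18.0324) (57, 41.7306)]  |A|=521.4236
10. canonical 5-gon: [(33.5745, 51.1704) (34.6389, 30.3812) (52.4649, 18.9279) (57, 18.0324) (57, 41.7306)]
11. shoelace: 521.4236

Area of P1's cell: 521.4236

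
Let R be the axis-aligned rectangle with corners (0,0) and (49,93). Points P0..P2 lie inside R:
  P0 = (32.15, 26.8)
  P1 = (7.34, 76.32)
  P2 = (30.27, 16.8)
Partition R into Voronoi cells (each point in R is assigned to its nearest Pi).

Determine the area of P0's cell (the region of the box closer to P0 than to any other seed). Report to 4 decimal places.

1. box [0,49]×[0,93]: [(0, 0) (49, 0) (49, 93) (0, 93)]
2. ⊥bis P0·P1 via (19.745,51.56): [(0, 41.6676) (0, 0) (49, 0) (49, 66.217)]  |A|=2643.1728
3. ⊥bis P0·P2 via (31.21,21.8): [(0, 41.6676) (0, 27.6675) (49, 18.4555) (49, 66.217)]  |A|=1513.1602
4. canonical 4-gon: [(0, 41.6676) (0, 27.6675) (49, 18.4555) (49, 66.217)]
5. shoelace: 1513.1602

Area of P0's cell: 1513.1602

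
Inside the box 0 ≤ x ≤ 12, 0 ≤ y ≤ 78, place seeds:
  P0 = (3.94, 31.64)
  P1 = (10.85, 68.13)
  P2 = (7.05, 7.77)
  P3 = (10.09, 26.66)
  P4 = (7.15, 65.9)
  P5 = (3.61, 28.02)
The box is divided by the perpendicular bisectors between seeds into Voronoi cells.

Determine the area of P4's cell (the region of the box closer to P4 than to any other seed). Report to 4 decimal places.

1. box [0,12]×[0,78]: [(0, 0) (12, 0) (12, 78) (0, 78)]
2. ⊥bis P4·P0 via (5.545,48.77): [(0, 49.2895) (12, 48.1652) (12, 78) (0, 78)]  |A|=351.2716
3. ⊥bis P4·P1 via (9,67.015): [(0, 49.2895) (12, 48.1652) (12, 62.0374) (2.3793, 78) (0, 78)]  |A|=274.4861
4. ⊥bis P4·P2 via (7.1,36.835): [(0, 49.2895) (12, 48.1652) (12, 62.0374) (2.3793, 78) (0, 78)]  |A|=274.4861
5. ⊥bis P4·P3 via (8.62,46.28): [(0, 49.2895) (12, 48.1652) (12, 62.0374) (2.3793, 78) (0, 78)]  |A|=274.4861
6. ⊥bis P4·P5 via (5.38,46.96): [(0, 49.2895) (12, 48.1652) (12, 62.0374) (2.3793, 78) (0, 78)]  |A|=274.4861
7. canonical 5-gon: [(0, 49.2895) (12, 48.1652) (12, 62.0374) (2.3793, 78) (0, 78)]
8. shoelace: 274.4861

Area of P4's cell: 274.4861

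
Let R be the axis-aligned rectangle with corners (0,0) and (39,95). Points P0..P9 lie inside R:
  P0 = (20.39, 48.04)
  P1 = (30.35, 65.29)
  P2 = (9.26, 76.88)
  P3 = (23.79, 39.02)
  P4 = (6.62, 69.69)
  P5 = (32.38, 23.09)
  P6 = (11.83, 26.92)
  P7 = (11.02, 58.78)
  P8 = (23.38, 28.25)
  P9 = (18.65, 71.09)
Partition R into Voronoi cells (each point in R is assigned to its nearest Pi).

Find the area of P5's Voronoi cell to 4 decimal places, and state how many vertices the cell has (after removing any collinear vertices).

Area of P5's cell: 531.1027 (5 vertices)

1. box [0,39]×[0,95]: [(0, 0) (39, 0) (39, 95) (0, 95)]
2. ⊥bis P5·P0 via (26.385,35.565): [(0, 22.8854) (0, 0) (39, 0) (39, 41.6273)]  |A|=1257.9971
3. ⊥bis P5·P1 via (31.365,44.19): [(0, 22.8854) (0, 0) (39, 0) (39, 41.6273)]  |A|=1257.9971
4. ⊥bis P5·P2 via (20.82,49.985): [(0, 22.8854) (0, 0) (39, 0) (39, 41.6273)]  |A|=1257.9971
5. ⊥bis P5·P3 via (28.085,31.055): [(0, 15.9106) (0, 0) (39, 0) (39, 36.9407)]  |A|=1030.6013
6. ⊥bis P5·P4 via (19.5,46.39): [(0, 15.9106) (0, 0) (39, 0) (39, 36.9407)]  |A|=1030.6013
7. ⊥bis P5·P6 via (22.105,25.005): [(22.6904, 28.1461) (17.4447, 0) (39, 0) (39, 36.9407)]  |A|=604.5924
8. ⊥bis P5·P7 via (21.7,40.935): [(22.6904, 28.1461) (17.4447, 0) (39, 0) (39, 36.9407)]  |A|=604.5924
9. ⊥bis P5·P8 via (27.88,25.67): [(32.2573, 33.3049) (19.5072, 11.0662) (17.4447, 0) (39, 0) (39, 36.9407)]  |A|=531.1027
10. ⊥bis P5·P9 via (25.515,47.09): [(32.2573, 33.3049) (19.5072, 11.0662) (17.4447, 0) (39, 0) (39, 36.9407)]  |A|=531.1027
11. canonical 5-gon: [(32.2573, 33.3049) (19.5072, 11.0662) (17.4447, 0) (39, 0) (39, 36.9407)]
12. shoelace: 531.1027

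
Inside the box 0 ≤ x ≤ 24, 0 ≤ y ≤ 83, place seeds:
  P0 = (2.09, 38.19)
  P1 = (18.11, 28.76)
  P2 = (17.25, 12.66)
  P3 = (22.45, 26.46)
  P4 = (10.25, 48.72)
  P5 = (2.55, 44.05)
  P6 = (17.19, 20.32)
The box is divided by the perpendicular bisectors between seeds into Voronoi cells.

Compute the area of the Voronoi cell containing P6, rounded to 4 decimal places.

Area of P6's cell: 183.0268

1. box [0,24]×[0,83]: [(0, 0) (24, 0) (24, 83) (0, 83)]
2. ⊥bis P6·P0 via (9.64,29.255): [(0, 21.1093) (0, 0) (24, 0) (24, 41.3891)]  |A|=749.9803
3. ⊥bis P6·P1 via (17.65,24.54): [(5.6129, 25.8521) (0, 21.1093) (0, 0) (24, 0) (24, 23.8478)]  |A|=588.7136
4. ⊥bis P6·P2 via (17.22,16.49): [(5.6129, 25.8521) (0, 21.1093) (0, 16.3551) (24, 16.5431) (24, 23.8478)]  |A|=193.9349
5. ⊥bis P6·P3 via (19.82,23.39): [(18.5983, 24.4366) (5.6129, 25.8521) (0, 21.1093) (0, 16.3551) (24, 16.5431) (24, 19.8091)]  |A|=183.0268
6. ⊥bis P6·P4 via (13.72,34.52): [(18.5983, 24.4366) (5.6129, 25.8521) (0, 21.1093) (0, 16.3551) (24, 16.5431) (24, 19.8091)]  |A|=183.0268
7. ⊥bis P6·P5 via (9.87,32.185): [(18.5983, 24.4366) (5.6129, 25.8521) (0, 21.1093) (0, 16.3551) (24, 16.5431) (24, 19.8091)]  |A|=183.0268
8. canonical 6-gon: [(18.5983, 24.4366) (5.6129, 25.8521) (0, 21.1093) (0, 16.3551) (24, 16.5431) (24, 19.8091)]
9. shoelace: 183.0268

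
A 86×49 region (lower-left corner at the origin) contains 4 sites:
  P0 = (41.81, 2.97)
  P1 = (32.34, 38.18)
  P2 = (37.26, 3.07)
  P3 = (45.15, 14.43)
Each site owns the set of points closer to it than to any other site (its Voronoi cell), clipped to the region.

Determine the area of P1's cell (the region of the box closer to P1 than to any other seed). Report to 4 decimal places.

Area of P1's cell: 1627.6970

1. box [0,86]×[0,49]: [(0, 0) (86, 0) (86, 49) (0, 49)]
2. ⊥bis P1·P0 via (37.075,20.575): [(0, 10.6034) (86, 33.7338) (86, 49) (0, 49)]  |A|=2307.5026
3. ⊥bis P1·P2 via (34.8,20.625): [(0, 15.7484) (39.9377, 21.345) (86, 33.7338) (86, 49) (0, 49)]  |A|=2204.7618
4. ⊥bis P1·P3 via (38.745,26.305): [(0, 15.7484) (25.9026, 19.3782) (80.822, 49) (0, 49)]  |A|=1627.697
5. canonical 4-gon: [(0, 15.7484) (25.9026, 19.3782) (80.822, 49) (0, 49)]
6. shoelace: 1627.697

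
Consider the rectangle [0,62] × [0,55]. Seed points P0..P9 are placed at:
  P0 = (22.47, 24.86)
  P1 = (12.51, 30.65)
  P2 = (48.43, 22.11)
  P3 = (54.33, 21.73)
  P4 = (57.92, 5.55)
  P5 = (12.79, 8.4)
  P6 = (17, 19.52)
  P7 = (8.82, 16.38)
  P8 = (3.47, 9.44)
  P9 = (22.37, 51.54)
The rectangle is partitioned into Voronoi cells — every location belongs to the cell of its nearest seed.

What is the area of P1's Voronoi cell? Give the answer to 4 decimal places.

1. box [0,62]×[0,55]: [(0, 0) (62, 0) (62, 55) (0, 55)]
2. ⊥bis P1·P0 via (17.49,27.755): [(0, 0) (1.3553, 0) (33.3282, 55) (0, 55)]  |A|=953.7969
3. ⊥bis P1·P2 via (30.47,26.38): [(0, 0) (1.3553, 0) (33.3282, 55) (0, 55)]  |A|=953.7969
4. ⊥bis P1·P3 via (33.42,26.19): [(0, 0) (1.3553, 0) (33.3282, 55) (0, 55)]  |A|=953.7969
5. ⊥bis P1·P4 via (35.215,18.1): [(0, 0) (1.3553, 0) (33.3282, 55) (0, 55)]  |A|=953.7969
6. ⊥bis P1·P5 via (12.65,19.525): [(0, 19.3658) (12.7061, 19.5257) (33.3282, 55) (0, 55)]  |A|=817.5332
7. ⊥bis P1·P6 via (14.755,25.085): [(0, 19.3658) (0.5966, 19.3733) (16.3002, 25.7084) (33.3282, 55) (0, 55)]  |A|=780.3726
8. ⊥bis P1·P7 via (10.665,23.515): [(0, 26.2728) (10.7858, 23.4838) (16.3002, 25.7084) (33.3282, 55) (0, 55)]  |A|=741.936
9. ⊥bis P1·P8 via (7.99,20.045): [(0, 26.2728) (10.7858, 23.4838) (16.3002, 25.7084) (33.3282, 55) (0, 55)]  |A|=741.936
10. ⊥bis P1·P9 via (17.44,41.095): [(0, 49.3266) (0, 26.2728) (10.7858, 23.4838) (16.3002, 25.7084) (23.5644, 38.2043)]  |A|=395.2054
11. canonical 5-gon: [(0, 49.3266) (0, 26.2728) (10.7858, 23.4838) (16.3002, 25.7084) (23.5644, 38.2043)]
12. shoelace: 395.2054

Area of P1's cell: 395.2054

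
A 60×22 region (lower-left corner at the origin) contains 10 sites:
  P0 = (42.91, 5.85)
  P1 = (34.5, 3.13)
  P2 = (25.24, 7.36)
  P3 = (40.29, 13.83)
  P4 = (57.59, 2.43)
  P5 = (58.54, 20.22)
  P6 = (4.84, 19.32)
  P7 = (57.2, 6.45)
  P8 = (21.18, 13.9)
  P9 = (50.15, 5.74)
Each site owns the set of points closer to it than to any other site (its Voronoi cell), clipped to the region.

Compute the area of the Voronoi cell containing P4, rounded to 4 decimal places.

1. box [0,60]×[0,22]: [(0, 0) (60, 0) (60, 22) (0, 22)]
2. ⊥bis P4·P0 via (50.25,4.14): [(49.2855, 0) (60, 0) (60, 22) (54.4108, 22)]  |A|=179.3402
3. ⊥bis P4·P1 via (46.045,2.78): [(49.2855, 0) (60, 0) (60, 22) (54.4108, 22)]  |A|=179.3402
4. ⊥bis P4·P2 via (41.415,4.895): [(49.2855, 0) (60, 0) (60, 22) (54.4108, 22)]  |A|=179.3402
5. ⊥bis P4·P3 via (48.94,8.13): [(52.4043, 13.3873) (49.2855, 0) (60, 0) (60, 22) (58.0798, 22)]  |A|=163.5405
6. ⊥bis P4·P5 via (58.065,11.325): [(51.9994, 11.6489) (49.2855, 0) (60, 0) (60, 11.2217)]  |A|=107.2964
7. ⊥bis P4·P6 via (31.215,10.875): [(51.9994, 11.6489) (49.2855, 0) (60, 0) (60, 11.2217)]  |A|=107.2964
8. ⊥bis P4·P7 via (57.395,4.44): [(50.1563, 3.7377) (49.2855, 0) (60, 0) (60, 4.6927)]  |A|=43.1209
9. ⊥bis P4·P8 via (39.385,8.165): [(50.1563, 3.7377) (49.2855, 0) (60, 0) (60, 4.6927)]  |A|=43.1209
10. ⊥bis P4·P9 via (53.87,4.085): [(53.8761, 4.0986) (52.0526, 0) (60, 0) (60, 4.6927)]  |A|=30.6556
11. canonical 4-gon: [(53.8761, 4.0986) (52.0526, 0) (60, 0) (60, 4.6927)]
12. shoelace: 30.6556

Area of P4's cell: 30.6556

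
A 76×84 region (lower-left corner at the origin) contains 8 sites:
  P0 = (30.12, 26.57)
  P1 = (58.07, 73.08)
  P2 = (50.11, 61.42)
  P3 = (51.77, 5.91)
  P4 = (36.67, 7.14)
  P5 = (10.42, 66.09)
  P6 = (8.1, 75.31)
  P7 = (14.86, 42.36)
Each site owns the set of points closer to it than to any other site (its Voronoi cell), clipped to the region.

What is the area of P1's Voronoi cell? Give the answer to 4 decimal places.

Area of P1's cell: 731.1220

1. box [0,76]×[0,84]: [(0, 0) (76, 0) (76, 84) (0, 84)]
2. ⊥bis P1·P0 via (44.095,49.825): [(0, 76.3237) (76, 30.6518) (76, 84) (0, 84)]  |A|=2318.9298
3. ⊥bis P1·P2 via (54.09,67.25): [(76, 52.2926) (76, 84) (29.5542, 84)]  |A|=736.3385
4. ⊥bis P1·P3 via (54.92,39.495): [(76, 52.2926) (76, 84) (29.5542, 84)]  |A|=736.3385
5. ⊥bis P1·P4 via (47.37,40.11): [(76, 52.2926) (76, 84) (29.5542, 84)]  |A|=736.3385
6. ⊥bis P1·P5 via (34.245,69.585): [(32.4171, 82.0456) (76, 52.2926) (76, 84) (32.1304, 84)]  |A|=733.821
7. ⊥bis P1·P6 via (33.085,74.195): [(33.4052, 81.371) (76, 52.2926) (76, 84) (33.5226, 84)]  |A|=731.122
8. ⊥bis P1·P7 via (36.465,57.72): [(33.4052, 81.371) (76, 52.2926) (76, 84) (33.5226, 84)]  |A|=731.122
9. canonical 4-gon: [(33.4052, 81.371) (76, 52.2926) (76, 84) (33.5226, 84)]
10. shoelace: 731.122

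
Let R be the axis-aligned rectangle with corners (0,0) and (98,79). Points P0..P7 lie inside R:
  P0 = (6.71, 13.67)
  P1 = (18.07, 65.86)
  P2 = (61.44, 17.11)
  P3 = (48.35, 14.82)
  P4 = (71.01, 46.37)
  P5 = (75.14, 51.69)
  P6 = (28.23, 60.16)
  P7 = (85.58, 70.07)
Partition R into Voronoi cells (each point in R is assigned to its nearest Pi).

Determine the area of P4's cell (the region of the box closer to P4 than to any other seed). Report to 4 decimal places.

Area of P4's cell: 934.4142

1. box [0,98]×[0,79]: [(0, 0) (98, 0) (98, 79) (0, 79)]
2. ⊥bis P4·P0 via (38.86,30.02): [(54.1268, 0) (98, 0) (98, 79) (13.951, 79)]  |A|=5052.926
3. ⊥bis P4·P1 via (44.54,56.115): [(36.5821, 34.4992) (54.1268, 0) (98, 0) (98, 79) (52.9652, 79)]  |A|=4184.846
4. ⊥bis P4·P2 via (66.225,31.74): [(38.8612, 40.6898) (98, 21.3474) (98, 79) (52.9652, 79)]  |A|=2567.3988
5. ⊥bis P4·P3 via (59.68,30.595): [(40.2756, 44.5317) (51.2802, 36.628) (98, 21.3474) (98, 79) (52.9652, 79)]  |A|=2540.6699
6. ⊥bis P4·P5 via (73.075,49.03): [(48.8541, 67.8331) (40.2756, 44.5317) (51.2802, 36.628) (98, 21.3474) (98, 29.6803)]  |A|=1077.2893
7. ⊥bis P4·P6 via (49.62,53.265): [(53.2227, 64.4416) (45.5774, 40.7238) (51.2802, 36.628) (98, 21.3474) (98, 29.6803)]  |A|=934.4142
8. ⊥bis P4·P7 via (78.295,58.22): [(53.2227, 64.4416) (45.5774, 40.7238) (51.2802, 36.628) (98, 21.3474) (98, 29.6803)]  |A|=934.4142
9. canonical 5-gon: [(53.2227, 64.4416) (45.5774, 40.7238) (51.2802, 36.628) (98, 21.3474) (98, 29.6803)]
10. shoelace: 934.4142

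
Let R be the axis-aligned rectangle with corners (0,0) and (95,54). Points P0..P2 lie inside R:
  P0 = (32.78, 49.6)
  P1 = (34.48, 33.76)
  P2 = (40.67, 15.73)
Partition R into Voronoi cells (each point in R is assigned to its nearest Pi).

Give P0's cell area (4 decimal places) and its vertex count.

Area of P0's cell: 1028.9855 (4 vertices)

1. box [0,95]×[0,54]: [(0, 0) (95, 0) (95, 54) (0, 54)]
2. ⊥bis P0·P1 via (33.63,41.68): [(0, 38.0707) (95, 48.2664) (95, 54) (0, 54)]  |A|=1028.9855
3. ⊥bis P0·P2 via (36.725,32.665): [(0, 38.0707) (95, 48.2664) (95, 54) (0, 54)]  |A|=1028.9855
4. canonical 4-gon: [(0, 38.0707) (95, 48.2664) (95, 54) (0, 54)]
5. shoelace: 1028.9855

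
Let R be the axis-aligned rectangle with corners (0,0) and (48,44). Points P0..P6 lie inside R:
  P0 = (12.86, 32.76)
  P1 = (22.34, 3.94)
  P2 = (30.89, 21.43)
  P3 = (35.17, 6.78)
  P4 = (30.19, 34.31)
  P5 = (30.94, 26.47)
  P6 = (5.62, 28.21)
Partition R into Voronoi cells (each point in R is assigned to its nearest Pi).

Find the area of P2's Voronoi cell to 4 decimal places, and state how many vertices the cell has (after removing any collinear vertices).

Area of P2's cell: 262.6098 (6 vertices)

1. box [0,48]×[0,44]: [(0, 0) (48, 0) (48, 44) (0, 44)]
2. ⊥bis P2·P0 via (21.875,27.095): [(4.8486, 0) (48, 0) (48, 44) (32.4981, 44)]  |A|=1290.3741
3. ⊥bis P2·P1 via (26.615,12.685): [(16.0617, 17.844) (48, 2.2309) (48, 44) (32.4981, 44)]  |A|=869.7513
4. ⊥bis P2·P3 via (33.03,14.105): [(16.0617, 17.844) (27.1965, 12.4007) (48, 18.4785) (48, 44) (32.4981, 44)]  |A|=700.7481
5. ⊥bis P2·P4 via (30.54,27.87): [(22.0728, 27.4098) (16.0617, 17.844) (27.1965, 12.4007) (48, 18.4785) (48, 28.8189)]  |A|=375.3569
6. ⊥bis P2·P5 via (30.915,23.95): [(19.9669, 24.0586) (16.0617, 17.844) (27.1965, 12.4007) (48, 18.4785) (48, 23.7805)]  |A|=262.7758
7. ⊥bis P2·P6 via (18.255,24.82): [(19.9669, 24.0586) (16.623, 18.7372) (16.346, 17.705) (27.1965, 12.4007) (48, 18.4785) (48, 23.7805)]  |A|=262.6098
8. canonical 6-gon: [(19.9669, 24.0586) (16.623, 18.7372) (16.346, 17.705) (27.1965, 12.4007) (48, 18.4785) (48, 23.7805)]
9. shoelace: 262.6098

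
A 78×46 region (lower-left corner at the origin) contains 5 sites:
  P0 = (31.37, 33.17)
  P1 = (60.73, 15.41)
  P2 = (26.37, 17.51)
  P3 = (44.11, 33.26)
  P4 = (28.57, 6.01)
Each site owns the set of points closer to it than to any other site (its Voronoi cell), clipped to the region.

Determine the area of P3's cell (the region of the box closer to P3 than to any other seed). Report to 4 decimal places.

Area of P3's cell: 636.1680

1. box [0,78]×[0,46]: [(0, 0) (78, 0) (78, 46) (0, 46)]
2. ⊥bis P3·P0 via (37.74,33.215): [(37.9746, 0) (78, 0) (78, 46) (37.6497, 46)]  |A|=1848.6405
3. ⊥bis P3·P1 via (52.42,24.335): [(37.8982, 10.8139) (75.6884, 46) (37.6497, 46)]  |A|=669.2163
4. ⊥bis P3·P2 via (35.24,25.385): [(37.8158, 22.4837) (43.5251, 16.0531) (75.6884, 46) (37.6497, 46)]  |A|=636.168
5. ⊥bis P3·P4 via (36.34,19.635): [(37.8158, 22.4837) (43.5251, 16.0531) (75.6884, 46) (37.6497, 46)]  |A|=636.168
6. canonical 4-gon: [(37.8158, 22.4837) (43.5251, 16.0531) (75.6884, 46) (37.6497, 46)]
7. shoelace: 636.168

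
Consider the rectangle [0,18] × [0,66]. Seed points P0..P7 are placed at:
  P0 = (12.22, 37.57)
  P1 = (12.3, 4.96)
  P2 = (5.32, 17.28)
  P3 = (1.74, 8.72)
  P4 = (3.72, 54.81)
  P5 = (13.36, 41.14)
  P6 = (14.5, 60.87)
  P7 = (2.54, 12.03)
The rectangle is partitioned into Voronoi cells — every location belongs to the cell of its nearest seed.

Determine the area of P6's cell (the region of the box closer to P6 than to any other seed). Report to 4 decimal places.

1. box [0,18]×[0,66]: [(0, 0) (18, 0) (18, 66) (0, 66)]
2. ⊥bis P6·P0 via (13.36,49.22): [(0, 50.5273) (18, 48.766) (18, 66) (0, 66)]  |A|=294.3604
3. ⊥bis P6·P1 via (13.4,32.915): [(0, 50.5273) (18, 48.766) (18, 66) (0, 66)]  |A|=294.3604
4. ⊥bis P6·P2 via (9.91,39.075): [(0, 50.5273) (18, 48.766) (18, 66) (0, 66)]  |A|=294.3604
5. ⊥bis P6·P3 via (8.12,34.795): [(0, 50.5273) (18, 48.766) (18, 66) (0, 66)]  |A|=294.3604
6. ⊥bis P6·P4 via (9.11,57.84): [(13.9904, 49.1583) (18, 48.766) (18, 66) (4.5228, 66)]  |A|=148.0396
7. ⊥bis P6·P5 via (13.93,51.005): [(12.9195, 51.0634) (18, 50.7698) (18, 66) (4.5228, 66)]  |A|=139.3401
8. ⊥bis P6·P7 via (8.52,36.45): [(12.9195, 51.0634) (18, 50.7698) (18, 66) (4.5228, 66)]  |A|=139.3401
9. canonical 4-gon: [(12.9195, 51.0634) (18, 50.7698) (18, 66) (4.5228, 66)]
10. shoelace: 139.3401

Area of P6's cell: 139.3401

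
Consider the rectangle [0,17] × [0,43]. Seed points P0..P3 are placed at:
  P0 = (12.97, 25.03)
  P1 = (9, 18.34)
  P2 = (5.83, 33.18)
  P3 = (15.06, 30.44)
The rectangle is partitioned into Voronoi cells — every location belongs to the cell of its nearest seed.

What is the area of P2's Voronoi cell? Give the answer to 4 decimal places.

1. box [0,17]×[0,43]: [(0, 0) (17, 0) (17, 43) (0, 43)]
2. ⊥bis P2·P0 via (9.4,29.105): [(0, 20.8699) (17, 35.7632) (17, 43) (0, 43)]  |A|=249.6189
3. ⊥bis P2·P1 via (7.415,25.76): [(0, 24.1761) (4.9907, 25.2421) (17, 35.7632) (17, 43) (0, 43)]  |A|=241.3689
4. ⊥bis P2·P3 via (10.445,31.81): [(0, 24.1761) (4.9907, 25.2421) (9.7271, 29.3915) (13.7668, 43) (0, 43)]  |A|=193.0531
5. canonical 5-gon: [(0, 24.1761) (4.9907, 25.2421) (9.7271, 29.3915) (13.7668, 43) (0, 43)]
6. shoelace: 193.0531

Area of P2's cell: 193.0531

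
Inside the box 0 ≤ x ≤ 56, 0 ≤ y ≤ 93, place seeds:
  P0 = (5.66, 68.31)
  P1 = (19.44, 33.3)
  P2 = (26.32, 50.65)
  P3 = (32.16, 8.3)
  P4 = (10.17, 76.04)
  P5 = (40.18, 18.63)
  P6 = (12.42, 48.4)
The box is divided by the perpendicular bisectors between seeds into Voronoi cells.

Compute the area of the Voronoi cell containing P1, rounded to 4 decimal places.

Area of P1's cell: 754.0612

1. box [0,56]×[0,93]: [(0, 0) (56, 0) (56, 93) (0, 93)]
2. ⊥bis P1·P0 via (12.55,50.805): [(0, 45.8653) (0, 0) (56, 0) (56, 67.907)]  |A|=3185.6243
3. ⊥bis P1·P2 via (22.88,41.975): [(6.559, 48.4469) (0, 45.8653) (0, 0) (56, 0) (56, 28.8415)]  |A|=2219.9072
4. ⊥bis P1·P3 via (25.8,20.8): [(47.91, 32.0496) (6.559, 48.4469) (0, 45.8653) (0, 7.673)]  |A|=1022.0495
5. ⊥bis P1·P4 via (14.805,54.67): [(47.91, 32.0496) (6.559, 48.4469) (0, 45.8653) (0, 7.673)]  |A|=1022.0495
6. ⊥bis P1·P5 via (29.81,25.965): [(26.3572, 21.0835) (37.1358, 36.322) (6.559, 48.4469) (0, 45.8653) (0, 7.673)]  |A|=916.9328
7. ⊥bis P1·P6 via (15.93,40.85): [(26.3572, 21.0835) (37.1358, 36.322) (20.4352, 42.9445) (0, 33.4441) (0, 7.673)]  |A|=754.0612
8. canonical 5-gon: [(26.3572, 21.0835) (37.1358, 36.322) (20.4352, 42.9445) (0, 33.4441) (0, 7.673)]
9. shoelace: 754.0612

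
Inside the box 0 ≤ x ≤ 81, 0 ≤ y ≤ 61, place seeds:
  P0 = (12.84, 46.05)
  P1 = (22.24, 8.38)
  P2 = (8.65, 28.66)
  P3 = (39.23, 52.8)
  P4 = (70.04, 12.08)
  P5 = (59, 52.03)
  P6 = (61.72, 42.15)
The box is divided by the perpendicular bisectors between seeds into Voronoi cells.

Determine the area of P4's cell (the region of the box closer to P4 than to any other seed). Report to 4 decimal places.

Area of P4's cell: 923.8422

1. box [0,81]×[0,61]: [(0, 0) (81, 0) (81, 61) (0, 61)]
2. ⊥bis P4·P0 via (41.44,29.065): [(24.1788, 0) (81, 0) (81, 61) (60.4056, 61)]  |A|=2361.1746
3. ⊥bis P4·P1 via (46.14,10.23): [(44.3082, 33.8946) (46.9319, 0) (81, 0) (81, 61) (60.4056, 61)]  |A|=1975.5722
4. ⊥bis P4·P2 via (39.345,20.37): [(44.3082, 33.8946) (46.9319, 0) (81, 0) (81, 61) (60.4056, 61)]  |A|=1975.5722
5. ⊥bis P4·P3 via (54.635,32.44): [(44.9859, 25.1392) (46.9319, 0) (81, 0) (81, 52.3886)]  |A|=1371.5858
6. ⊥bis P4·P5 via (64.52,32.055): [(48.1458, 27.5301) (44.9859, 25.1392) (46.9319, 0) (81, 0) (81, 36.6092)]  |A|=1112.376
7. ⊥bis P4·P6 via (65.88,27.115): [(45.2743, 21.4137) (46.9319, 0) (81, 0) (81, 31.2985)]  |A|=923.8422
8. canonical 4-gon: [(45.2743, 21.4137) (46.9319, 0) (81, 0) (81, 31.2985)]
9. shoelace: 923.8422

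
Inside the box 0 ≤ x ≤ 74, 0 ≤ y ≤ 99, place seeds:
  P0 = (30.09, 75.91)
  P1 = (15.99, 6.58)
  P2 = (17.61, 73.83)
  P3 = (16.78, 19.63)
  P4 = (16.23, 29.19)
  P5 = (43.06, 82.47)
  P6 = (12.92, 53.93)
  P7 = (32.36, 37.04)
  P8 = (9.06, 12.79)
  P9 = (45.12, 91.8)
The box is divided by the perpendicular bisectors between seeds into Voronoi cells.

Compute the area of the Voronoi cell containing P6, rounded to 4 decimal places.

Area of P6's cell: 618.0044

1. box [0,74]×[0,99]: [(0, 0) (74, 0) (74, 99) (0, 99)]
2. ⊥bis P6·P0 via (21.505,64.92): [(0, 81.7189) (0, 0) (74, 0) (74, 23.9128)]  |A|=3908.3731
3. ⊥bis P6·P1 via (14.455,30.255): [(61.9398, 33.3337) (0, 81.7189) (0, 29.3178)]  |A|=1622.8592
4. ⊥bis P6·P2 via (15.265,63.88): [(61.9398, 33.3337) (26.1076, 61.3246) (0, 67.4776) (0, 29.3178)]  |A|=1436.9562
5. ⊥bis P6·P3 via (14.85,36.78): [(52.154, 40.9781) (26.1076, 61.3246) (0, 67.4776) (0, 35.1088)]  |A|=1029.5495
6. ⊥bis P6·P4 via (14.575,41.56): [(46.0229, 45.7675) (26.1076, 61.3246) (0, 67.4776) (0, 39.61)]  |A|=783.0857
7. ⊥bis P6·P5 via (27.99,68.2): [(46.0229, 45.7675) (26.1076, 61.3246) (0, 67.4776) (0, 39.61)]  |A|=783.0857
8. ⊥bis P6·P7 via (22.64,45.485): [(19.8421, 42.2647) (32.2399, 56.5343) (26.1076, 61.3246) (0, 67.4776) (0, 39.61)]  |A|=618.0044
9. ⊥bis P6·P8 via (10.99,33.36): [(19.8421, 42.2647) (32.2399, 56.5343) (26.1076, 61.3246) (0, 67.4776) (0, 39.61)]  |A|=618.0044
10. ⊥bis P6·P9 via (29.02,72.865): [(19.8421, 42.2647) (32.2399, 56.5343) (26.1076, 61.3246) (0, 67.4776) (0, 39.61)]  |A|=618.0044
11. canonical 5-gon: [(19.8421, 42.2647) (32.2399, 56.5343) (26.1076, 61.3246) (0, 67.4776) (0, 39.61)]
12. shoelace: 618.0044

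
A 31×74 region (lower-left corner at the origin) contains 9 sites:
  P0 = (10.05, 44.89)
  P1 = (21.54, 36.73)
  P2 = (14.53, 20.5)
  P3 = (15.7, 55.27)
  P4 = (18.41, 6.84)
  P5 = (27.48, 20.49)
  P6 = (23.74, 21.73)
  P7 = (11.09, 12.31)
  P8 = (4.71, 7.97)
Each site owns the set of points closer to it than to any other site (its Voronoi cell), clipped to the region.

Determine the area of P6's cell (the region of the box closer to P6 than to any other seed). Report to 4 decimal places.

Area of P6's cell: 102.8438

1. box [0,31]×[0,74]: [(0, 0) (31, 0) (31, 74) (0, 74)]
2. ⊥bis P6·P0 via (16.895,33.31): [(0, 23.3233) (0, 0) (31, 0) (31, 41.6475)]  |A|=1007.0476
3. ⊥bis P6·P1 via (22.64,29.23): [(5.819, 26.7629) (0, 23.3233) (0, 0) (31, 0) (31, 30.4561)]  |A|=866.1423
4. ⊥bis P6·P2 via (19.135,21.115): [(18.1394, 28.5699) (21.9549, 0) (31, 0) (31, 30.4561)]  |A|=325.0508
5. ⊥bis P6·P3 via (19.72,38.5): [(18.1394, 28.5699) (21.9549, 0) (31, 0) (31, 30.4561)]  |A|=325.0508
6. ⊥bis P6·P4 via (21.075,14.285): [(18.1394, 28.5699) (19.9955, 14.6714) (31, 10.7323) (31, 30.4561)]  |A|=199.6474
7. ⊥bis P6·P5 via (25.61,21.11): [(28.5916, 30.1029) (18.1394, 28.5699) (19.9955, 14.6714) (23.1061, 13.5579)]  |A|=102.8438
8. ⊥bis P6·P7 via (17.415,17.02): [(28.5916, 30.1029) (18.1394, 28.5699) (19.9955, 14.6714) (23.1061, 13.5579)]  |A|=102.8438
9. ⊥bis P6·P8 via (14.225,14.85): [(28.5916, 30.1029) (18.1394, 28.5699) (19.9955, 14.6714) (23.1061, 13.5579)]  |A|=102.8438
10. canonical 4-gon: [(28.5916, 30.1029) (18.1394, 28.5699) (19.9955, 14.6714) (23.1061, 13.5579)]
11. shoelace: 102.8438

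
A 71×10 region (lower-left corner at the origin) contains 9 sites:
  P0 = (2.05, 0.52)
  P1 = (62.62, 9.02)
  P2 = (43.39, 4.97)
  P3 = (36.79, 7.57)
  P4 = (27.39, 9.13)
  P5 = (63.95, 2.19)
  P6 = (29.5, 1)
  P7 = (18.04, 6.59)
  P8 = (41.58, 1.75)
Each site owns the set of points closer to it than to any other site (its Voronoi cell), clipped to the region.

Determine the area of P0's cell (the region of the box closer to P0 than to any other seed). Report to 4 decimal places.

Area of P0's cell: 94.9646

1. box [0,71]×[0,10]: [(0, 0) (71, 0) (71, 10) (0, 10)]
2. ⊥bis P0·P1 via (32.335,4.77): [(0, 0) (33.0044, 0) (31.6011, 10) (0, 10)]  |A|=323.0272
3. ⊥bis P0·P2 via (22.72,2.745): [(0, 0) (23.0155, 0) (21.939, 10) (0, 10)]  |A|=224.7726
4. ⊥bis P0·P3 via (19.42,4.045): [(0, 0) (20.2409, 0) (18.2115, 10) (0, 10)]  |A|=192.262
5. ⊥bis P0·P4 via (14.72,4.825): [(0, 0) (16.3594, 0) (12.9616, 10) (0, 10)]  |A|=146.6054
6. ⊥bis P0·P5 via (33,1.355): [(0, 0) (16.3594, 0) (12.9616, 10) (0, 10)]  |A|=146.6054
7. ⊥bis P0·P6 via (15.775,0.76): [(0, 0) (15.7883, 0) (15.7573, 1.7721) (12.9616, 10) (0, 10)]  |A|=146.0993
8. ⊥bis P0·P7 via (10.045,3.555): [(0, 0) (11.3945, 0) (7.5984, 10) (0, 10)]  |A|=94.9646
9. ⊥bis P0·P8 via (21.815,1.135): [(0, 0) (11.3945, 0) (7.5984, 10) (0, 10)]  |A|=94.9646
10. canonical 4-gon: [(0, 0) (11.3945, 0) (7.5984, 10) (0, 10)]
11. shoelace: 94.9646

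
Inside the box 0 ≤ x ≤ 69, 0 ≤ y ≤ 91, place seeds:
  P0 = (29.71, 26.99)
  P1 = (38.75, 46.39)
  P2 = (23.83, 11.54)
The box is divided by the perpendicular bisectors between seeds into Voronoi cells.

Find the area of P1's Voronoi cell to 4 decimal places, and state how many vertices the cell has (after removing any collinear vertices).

Area of P1's cell: 3756.0712 (4 vertices)

1. box [0,69]×[0,91]: [(0, 0) (69, 0) (69, 91) (0, 91)]
2. ⊥bis P1·P0 via (34.23,36.69): [(0, 52.6405) (69, 20.4879) (69, 91) (0, 91)]  |A|=3756.0712
3. ⊥bis P1·P2 via (31.29,28.965): [(0, 52.6405) (69, 20.4879) (69, 91) (0, 91)]  |A|=3756.0712
4. canonical 4-gon: [(0, 52.6405) (69, 20.4879) (69, 91) (0, 91)]
5. shoelace: 3756.0712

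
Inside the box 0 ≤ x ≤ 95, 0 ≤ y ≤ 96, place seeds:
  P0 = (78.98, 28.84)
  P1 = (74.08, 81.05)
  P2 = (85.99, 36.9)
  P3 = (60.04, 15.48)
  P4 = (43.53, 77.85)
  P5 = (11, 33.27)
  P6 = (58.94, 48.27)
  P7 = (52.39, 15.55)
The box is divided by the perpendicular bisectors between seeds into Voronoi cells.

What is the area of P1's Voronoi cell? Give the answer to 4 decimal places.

Area of P1's cell: 1224.9415

1. box [0,95]×[0,96]: [(0, 0) (95, 0) (95, 96) (0, 96)]
2. ⊥bis P1·P0 via (76.53,54.945): [(0, 47.7625) (95, 56.6784) (95, 96) (0, 96)]  |A|=4159.0541
3. ⊥bis P1·P2 via (80.035,58.975): [(0, 47.7625) (58.9956, 53.2994) (95, 63.012) (95, 96) (0, 96)]  |A|=4045.0362
4. ⊥bis P1·P3 via (67.06,48.265): [(0, 62.624) (48.2557, 52.2914) (58.9956, 53.2994) (95, 63.012) (95, 96) (0, 96)]  |A|=3686.4595
5. ⊥bis P1·P4 via (58.805,79.45): [(61.4741, 53.968) (95, 63.012) (95, 96) (57.0714, 96)]  |A|=1350.0823
6. ⊥bis P1·P5 via (42.54,57.16): [(61.4741, 53.968) (95, 63.012) (95, 96) (57.0714, 96)]  |A|=1350.0823
7. ⊥bis P1·P6 via (66.51,64.66): [(60.0412, 67.6477) (79.2672, 58.7679) (95, 63.012) (95, 96) (57.0714, 96)]  |A|=1224.9415
8. ⊥bis P1·P7 via (63.235,48.3): [(60.0412, 67.6477) (79.2672, 58.7679) (95, 63.012) (95, 96) (57.0714, 96)]  |A|=1224.9415
9. canonical 5-gon: [(60.0412, 67.6477) (79.2672, 58.7679) (95, 63.012) (95, 96) (57.0714, 96)]
10. shoelace: 1224.9415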